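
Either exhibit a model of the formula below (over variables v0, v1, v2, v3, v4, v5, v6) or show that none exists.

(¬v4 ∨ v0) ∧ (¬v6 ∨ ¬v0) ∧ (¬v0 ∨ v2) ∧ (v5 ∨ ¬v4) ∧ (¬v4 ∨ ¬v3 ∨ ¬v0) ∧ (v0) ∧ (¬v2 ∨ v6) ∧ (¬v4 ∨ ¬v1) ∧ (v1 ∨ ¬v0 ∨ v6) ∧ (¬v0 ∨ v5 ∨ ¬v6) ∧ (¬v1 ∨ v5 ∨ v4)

UNSATISFIABLE

Unit clause (v0) forces v0 = True.
Unit clause (¬v6) forces v6 = False.
Unit clause (v2) forces v2 = True.
Now (¬v2) is unsatisfied and unit — conflict.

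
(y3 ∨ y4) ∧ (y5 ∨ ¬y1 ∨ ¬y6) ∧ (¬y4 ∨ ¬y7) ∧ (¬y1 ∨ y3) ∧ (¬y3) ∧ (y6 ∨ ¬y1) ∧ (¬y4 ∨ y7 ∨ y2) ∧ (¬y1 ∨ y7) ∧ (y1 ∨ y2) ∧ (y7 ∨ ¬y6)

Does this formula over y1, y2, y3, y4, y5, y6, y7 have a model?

Unit clause (¬y3) forces y3 = False.
Unit clause (y4) forces y4 = True.
Unit clause (¬y7) forces y7 = False.
Unit clause (¬y1) forces y1 = False.
Unit clause (y2) forces y2 = True.
Unit clause (¬y6) forces y6 = False.
No clause remains; y5 is free.
A satisfying assignment: y1 ↦ False; y2 ↦ True; y3 ↦ False; y4 ↦ True; y5 ↦ False; y6 ↦ False; y7 ↦ False.

Yes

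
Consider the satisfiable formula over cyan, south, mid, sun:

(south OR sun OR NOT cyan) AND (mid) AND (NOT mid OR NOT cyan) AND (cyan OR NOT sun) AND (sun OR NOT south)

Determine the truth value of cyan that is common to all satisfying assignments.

Suppose cyan = true.
(mid) alone gives mid = true.
That conflicts with the unit clause (NOT mid).
So every satisfying assignment has cyan = False.

False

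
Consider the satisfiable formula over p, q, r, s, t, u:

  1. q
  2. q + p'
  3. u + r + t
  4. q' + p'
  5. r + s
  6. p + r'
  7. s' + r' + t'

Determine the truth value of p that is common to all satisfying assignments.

False

Suppose p = 1.
Unit clause (q) forces q = 1.
But (q') is also a unit clause — contradiction.
So every satisfying assignment has p = False.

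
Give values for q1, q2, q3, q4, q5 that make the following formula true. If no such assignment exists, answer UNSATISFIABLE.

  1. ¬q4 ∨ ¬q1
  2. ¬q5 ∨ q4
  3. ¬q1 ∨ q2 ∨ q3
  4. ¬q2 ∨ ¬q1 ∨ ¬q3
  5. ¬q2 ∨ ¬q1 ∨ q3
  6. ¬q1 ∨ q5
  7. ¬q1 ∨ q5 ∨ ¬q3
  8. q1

UNSATISFIABLE

Unit clause (q1) forces q1 = True.
Unit clause (¬q4) forces q4 = False.
Unit clause (¬q5) forces q5 = False.
That conflicts with the unit clause (q5).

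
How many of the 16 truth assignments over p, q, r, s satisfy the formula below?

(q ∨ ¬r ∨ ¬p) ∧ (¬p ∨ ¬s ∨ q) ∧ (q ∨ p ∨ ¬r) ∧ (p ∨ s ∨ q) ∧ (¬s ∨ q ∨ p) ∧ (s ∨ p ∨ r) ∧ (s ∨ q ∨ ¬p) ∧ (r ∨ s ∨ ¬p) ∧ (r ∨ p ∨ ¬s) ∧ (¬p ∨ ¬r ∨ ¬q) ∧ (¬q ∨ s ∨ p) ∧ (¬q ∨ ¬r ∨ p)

1

There are 2^4 = 16 truth assignments over (p, q, r, s).
Check each against the 12 clauses (columns in the order p, q, r, s):
  F F F F  ✗ fails (p ∨ s ∨ q)
  F F F T  ✗ fails (¬s ∨ q ∨ p)
  F F T F  ✗ fails (q ∨ p ∨ ¬r)
  F F T T  ✗ fails (q ∨ p ∨ ¬r)
  F T F F  ✗ fails (s ∨ p ∨ r)
  F T F T  ✗ fails (r ∨ p ∨ ¬s)
  F T T F  ✗ fails (¬q ∨ s ∨ p)
  F T T T  ✗ fails (¬q ∨ ¬r ∨ p)
  T F F F  ✗ fails (s ∨ q ∨ ¬p)
  T F F T  ✗ fails (¬p ∨ ¬s ∨ q)
  T F T F  ✗ fails (q ∨ ¬r ∨ ¬p)
  T F T T  ✗ fails (q ∨ ¬r ∨ ¬p)
  T T F F  ✗ fails (r ∨ s ∨ ¬p)
  T T F T  ✓ satisfies all
  T T T F  ✗ fails (¬p ∨ ¬r ∨ ¬q)
  T T T T  ✗ fails (¬p ∨ ¬r ∨ ¬q)
1 of the 16 rows is a model.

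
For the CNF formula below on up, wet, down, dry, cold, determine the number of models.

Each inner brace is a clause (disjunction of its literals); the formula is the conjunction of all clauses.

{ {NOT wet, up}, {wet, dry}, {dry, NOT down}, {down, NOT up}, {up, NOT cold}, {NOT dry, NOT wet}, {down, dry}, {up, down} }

There are 2^5 = 32 truth assignments over (up, wet, down, dry, cold).
Split on down. With down = true, the clauses containing down are satisfied and NOT down drops from the rest; 3 of the 2^4 = 16 assignments to the other variables satisfy what remains.
With down = false, by the same count on the reduced clause set, 0 assignments work.
(One model: up=F, wet=F, down=T, dry=T, cold=F.)
Total: 3 + 0 = 3.

3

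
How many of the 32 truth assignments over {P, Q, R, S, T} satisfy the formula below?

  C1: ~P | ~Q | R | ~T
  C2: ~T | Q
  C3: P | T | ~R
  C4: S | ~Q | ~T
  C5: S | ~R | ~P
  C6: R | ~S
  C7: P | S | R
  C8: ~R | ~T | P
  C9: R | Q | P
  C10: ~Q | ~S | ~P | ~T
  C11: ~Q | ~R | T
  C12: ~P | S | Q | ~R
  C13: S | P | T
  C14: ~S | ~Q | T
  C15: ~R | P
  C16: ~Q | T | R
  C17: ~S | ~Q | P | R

There are 2^5 = 32 truth assignments over (P, Q, R, S, T).
Split on R. With R = 1, the clauses containing R are satisfied and ~R drops from the rest; 1 of the 2^4 = 16 assignments to the other variables satisfy what remains.
With R = 0, by the same count on the reduced clause set, 1 assignment works.
(One model: P=T, Q=F, R=F, S=F, T=F.)
Total: 1 + 1 = 2.

2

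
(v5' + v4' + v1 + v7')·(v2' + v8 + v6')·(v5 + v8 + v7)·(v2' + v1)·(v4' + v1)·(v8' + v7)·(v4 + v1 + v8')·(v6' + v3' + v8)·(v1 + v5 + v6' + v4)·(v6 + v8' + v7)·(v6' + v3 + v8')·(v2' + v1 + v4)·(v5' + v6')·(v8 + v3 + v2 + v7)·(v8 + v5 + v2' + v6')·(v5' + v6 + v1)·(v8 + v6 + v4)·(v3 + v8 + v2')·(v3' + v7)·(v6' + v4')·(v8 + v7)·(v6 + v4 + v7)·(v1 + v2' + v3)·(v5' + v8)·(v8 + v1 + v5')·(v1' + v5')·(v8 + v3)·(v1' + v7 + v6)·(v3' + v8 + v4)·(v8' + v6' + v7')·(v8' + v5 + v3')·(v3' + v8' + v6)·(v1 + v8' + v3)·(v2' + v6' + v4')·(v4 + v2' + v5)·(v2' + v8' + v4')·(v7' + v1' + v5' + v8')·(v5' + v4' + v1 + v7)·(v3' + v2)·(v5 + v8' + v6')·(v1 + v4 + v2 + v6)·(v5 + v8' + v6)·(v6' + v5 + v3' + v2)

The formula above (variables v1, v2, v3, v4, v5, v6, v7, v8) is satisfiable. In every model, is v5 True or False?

Suppose v5 = 1.
From the singleton clause (v6'), v6 = 0.
From the singleton clause (v1), v1 = 1.
That conflicts with the unit clause (v1').
So every satisfying assignment has v5 = False.

False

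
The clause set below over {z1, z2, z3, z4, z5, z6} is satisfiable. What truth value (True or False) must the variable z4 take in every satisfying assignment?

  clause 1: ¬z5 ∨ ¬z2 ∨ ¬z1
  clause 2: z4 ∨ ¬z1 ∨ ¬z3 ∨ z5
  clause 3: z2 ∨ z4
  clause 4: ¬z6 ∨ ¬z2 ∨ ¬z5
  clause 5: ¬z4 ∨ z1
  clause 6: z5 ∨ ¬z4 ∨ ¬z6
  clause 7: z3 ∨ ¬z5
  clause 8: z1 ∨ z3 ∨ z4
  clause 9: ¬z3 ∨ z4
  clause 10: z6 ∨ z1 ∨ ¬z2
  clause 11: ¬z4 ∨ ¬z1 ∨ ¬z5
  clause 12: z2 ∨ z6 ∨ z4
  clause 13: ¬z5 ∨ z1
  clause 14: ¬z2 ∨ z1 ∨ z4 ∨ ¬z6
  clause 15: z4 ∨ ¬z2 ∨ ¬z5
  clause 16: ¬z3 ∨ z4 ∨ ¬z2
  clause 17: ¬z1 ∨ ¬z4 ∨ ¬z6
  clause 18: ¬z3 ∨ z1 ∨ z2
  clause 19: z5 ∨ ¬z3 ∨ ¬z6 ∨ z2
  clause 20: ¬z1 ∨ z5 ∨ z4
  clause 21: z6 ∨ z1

True

Suppose z4 = False.
From the singleton clause (z2), z2 = True.
From the singleton clause (¬z3), z3 = False.
From the singleton clause (¬z5), z5 = False.
From the singleton clause (z1), z1 = True.
Now (¬z1) is unsatisfied and unit — conflict.
So every satisfying assignment has z4 = True.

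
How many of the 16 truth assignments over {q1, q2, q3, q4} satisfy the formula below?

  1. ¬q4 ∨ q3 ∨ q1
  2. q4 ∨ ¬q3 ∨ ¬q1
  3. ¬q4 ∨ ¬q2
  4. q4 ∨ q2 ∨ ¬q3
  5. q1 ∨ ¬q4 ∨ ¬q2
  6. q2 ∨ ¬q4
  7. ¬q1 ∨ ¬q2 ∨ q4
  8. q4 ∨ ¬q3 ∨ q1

There are 2^4 = 16 truth assignments over (q1, q2, q3, q4).
Check each against the 8 clauses (columns in the order q1, q2, q3, q4):
  F F F F  ✓ satisfies all
  F F F T  ✗ fails (¬q4 ∨ q3 ∨ q1)
  F F T F  ✗ fails (q4 ∨ q2 ∨ ¬q3)
  F F T T  ✗ fails (q2 ∨ ¬q4)
  F T F F  ✓ satisfies all
  F T F T  ✗ fails (¬q4 ∨ q3 ∨ q1)
  F T T F  ✗ fails (q4 ∨ ¬q3 ∨ q1)
  F T T T  ✗ fails (¬q4 ∨ ¬q2)
  T F F F  ✓ satisfies all
  T F F T  ✗ fails (q2 ∨ ¬q4)
  T F T F  ✗ fails (q4 ∨ ¬q3 ∨ ¬q1)
  T F T T  ✗ fails (q2 ∨ ¬q4)
  T T F F  ✗ fails (¬q1 ∨ ¬q2 ∨ q4)
  T T F T  ✗ fails (¬q4 ∨ ¬q2)
  T T T F  ✗ fails (q4 ∨ ¬q3 ∨ ¬q1)
  T T T T  ✗ fails (¬q4 ∨ ¬q2)
3 of the 16 rows are models.

3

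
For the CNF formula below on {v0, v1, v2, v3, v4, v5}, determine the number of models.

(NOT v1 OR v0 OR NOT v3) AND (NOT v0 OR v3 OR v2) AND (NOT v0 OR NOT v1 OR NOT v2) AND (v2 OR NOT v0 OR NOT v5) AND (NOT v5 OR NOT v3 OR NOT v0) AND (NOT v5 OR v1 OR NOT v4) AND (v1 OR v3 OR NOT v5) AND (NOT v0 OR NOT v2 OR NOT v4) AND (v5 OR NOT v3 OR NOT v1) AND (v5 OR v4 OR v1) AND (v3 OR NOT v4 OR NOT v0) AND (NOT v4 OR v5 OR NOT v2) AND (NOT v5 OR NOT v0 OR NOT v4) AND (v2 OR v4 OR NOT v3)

There are 2^6 = 64 truth assignments over (v0, v1, v2, v3, v4, v5).
Split on v5. With v5 = true, the clauses containing v5 are satisfied and NOT v5 drops from the rest; 5 of the 2^5 = 32 assignments to the other variables satisfy what remains.
With v5 = false, by the same count on the reduced clause set, 6 assignments work.
Total: 5 + 6 = 11.

11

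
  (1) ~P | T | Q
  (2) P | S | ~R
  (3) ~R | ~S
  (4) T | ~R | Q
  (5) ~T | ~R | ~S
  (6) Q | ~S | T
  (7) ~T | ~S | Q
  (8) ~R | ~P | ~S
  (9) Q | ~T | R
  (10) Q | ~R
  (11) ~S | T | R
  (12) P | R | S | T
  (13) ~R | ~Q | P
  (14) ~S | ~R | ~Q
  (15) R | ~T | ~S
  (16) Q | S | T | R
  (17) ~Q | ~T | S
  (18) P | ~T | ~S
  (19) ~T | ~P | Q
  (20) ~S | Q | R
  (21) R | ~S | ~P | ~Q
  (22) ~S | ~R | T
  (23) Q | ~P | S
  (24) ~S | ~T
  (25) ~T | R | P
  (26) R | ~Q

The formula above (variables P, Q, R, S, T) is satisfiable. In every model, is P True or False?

Suppose P = 0.
Case S = 1:
Unit clause (~R) forces R = 0.
Unit clause (T) forces T = 1.
Now (~T) is unsatisfied and unit — conflict.
Undo S and try S = 0.
Unit clause (~R) forces R = 0.
Unit clause (T) forces T = 1.
Now (~T) is unsatisfied and unit — conflict.
Either choice for S ends in contradiction.
So every satisfying assignment has P = True.

True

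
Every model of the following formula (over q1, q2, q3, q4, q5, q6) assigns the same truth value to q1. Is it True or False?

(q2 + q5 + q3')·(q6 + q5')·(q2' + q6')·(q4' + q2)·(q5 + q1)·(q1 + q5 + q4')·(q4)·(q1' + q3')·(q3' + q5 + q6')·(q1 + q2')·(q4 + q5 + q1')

Suppose q1 = 0.
(q5) alone gives q5 = 1.
(q6) alone gives q6 = 1.
(q2') alone gives q2 = 0.
(q4') alone gives q4 = 0.
But (q4) is also a unit clause — contradiction.
So every satisfying assignment has q1 = True.

True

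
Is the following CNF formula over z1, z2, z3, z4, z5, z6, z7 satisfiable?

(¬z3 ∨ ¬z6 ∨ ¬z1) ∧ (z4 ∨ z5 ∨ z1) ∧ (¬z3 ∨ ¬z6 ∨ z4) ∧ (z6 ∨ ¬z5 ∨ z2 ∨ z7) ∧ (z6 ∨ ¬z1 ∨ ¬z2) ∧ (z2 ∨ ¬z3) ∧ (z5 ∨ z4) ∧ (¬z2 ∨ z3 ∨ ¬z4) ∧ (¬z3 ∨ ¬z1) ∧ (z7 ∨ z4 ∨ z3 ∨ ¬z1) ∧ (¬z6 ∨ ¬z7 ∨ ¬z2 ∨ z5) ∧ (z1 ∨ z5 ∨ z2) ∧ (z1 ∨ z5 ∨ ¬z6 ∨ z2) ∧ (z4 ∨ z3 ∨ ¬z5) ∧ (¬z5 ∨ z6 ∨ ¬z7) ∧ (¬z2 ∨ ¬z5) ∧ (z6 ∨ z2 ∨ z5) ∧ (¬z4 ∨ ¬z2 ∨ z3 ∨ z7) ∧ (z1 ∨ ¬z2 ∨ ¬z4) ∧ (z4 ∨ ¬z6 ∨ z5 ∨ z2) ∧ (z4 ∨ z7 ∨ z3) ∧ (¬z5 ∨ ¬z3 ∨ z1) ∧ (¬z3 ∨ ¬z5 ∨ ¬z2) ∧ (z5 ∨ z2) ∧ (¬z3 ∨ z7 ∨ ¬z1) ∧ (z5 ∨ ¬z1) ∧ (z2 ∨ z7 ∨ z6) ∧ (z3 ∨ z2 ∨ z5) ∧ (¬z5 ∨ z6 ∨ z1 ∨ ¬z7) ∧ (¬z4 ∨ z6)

Case z2 = False:
The clause (¬z3) is unit, so z3 = False.
The clause (z5) is unit, so z5 = True.
The clause (z4) is unit, so z4 = True.
The clause (z6) is unit, so z6 = True.
No clause remains; z1, z7 are free.
A satisfying assignment: z1: True; z2: False; z3: False; z4: True; z5: True; z6: True; z7: False.

Yes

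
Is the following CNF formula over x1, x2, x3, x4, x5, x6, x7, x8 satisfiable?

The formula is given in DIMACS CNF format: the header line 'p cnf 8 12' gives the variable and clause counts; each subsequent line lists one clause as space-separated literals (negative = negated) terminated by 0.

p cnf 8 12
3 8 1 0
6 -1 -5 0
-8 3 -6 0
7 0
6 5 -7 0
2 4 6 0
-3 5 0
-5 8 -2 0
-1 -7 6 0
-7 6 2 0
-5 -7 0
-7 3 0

Unit clause (x7) forces x7 = True.
Unit clause (¬x5) forces x5 = False.
Unit clause (x6) forces x6 = True.
Unit clause (¬x3) forces x3 = False.
That conflicts with the unit clause (x3).
No assignment satisfies every clause.

Unsatisfiable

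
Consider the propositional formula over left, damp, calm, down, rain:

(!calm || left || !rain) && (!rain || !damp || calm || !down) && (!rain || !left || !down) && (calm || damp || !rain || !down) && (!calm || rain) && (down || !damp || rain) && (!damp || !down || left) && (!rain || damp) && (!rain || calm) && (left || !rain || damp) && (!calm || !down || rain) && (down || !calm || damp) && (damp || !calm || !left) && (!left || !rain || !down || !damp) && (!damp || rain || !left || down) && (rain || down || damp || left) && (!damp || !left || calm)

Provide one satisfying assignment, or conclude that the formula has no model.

left ↦ false,  damp ↦ false,  calm ↦ false,  down ↦ true,  rain ↦ false

Try calm = false.
The clause (!rain) is unit, so rain = false.
Try down = true.
Try damp = false.
No clause remains; left is free.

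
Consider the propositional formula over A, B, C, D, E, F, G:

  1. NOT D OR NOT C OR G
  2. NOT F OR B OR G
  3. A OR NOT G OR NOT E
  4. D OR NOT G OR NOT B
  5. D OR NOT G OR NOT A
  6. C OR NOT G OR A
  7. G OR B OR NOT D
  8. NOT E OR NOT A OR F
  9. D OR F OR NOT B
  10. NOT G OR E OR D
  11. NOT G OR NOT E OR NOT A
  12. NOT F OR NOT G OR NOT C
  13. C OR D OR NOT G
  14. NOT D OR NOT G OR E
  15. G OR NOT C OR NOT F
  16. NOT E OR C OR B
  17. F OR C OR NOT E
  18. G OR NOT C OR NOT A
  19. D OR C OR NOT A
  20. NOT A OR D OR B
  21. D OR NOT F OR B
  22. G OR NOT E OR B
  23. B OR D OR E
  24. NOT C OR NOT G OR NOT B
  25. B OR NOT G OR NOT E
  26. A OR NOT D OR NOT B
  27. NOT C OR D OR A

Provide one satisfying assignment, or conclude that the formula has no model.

Suppose D = false.
Suppose G = false.
Suppose F = true.
The clause (B) is unit, so B = true.
The clause (NOT C) is unit, so C = false.
The clause (NOT A) is unit, so A = false.
All clauses hold; E can take either value.

A ↦ false, B ↦ true, C ↦ false, D ↦ false, E ↦ true, F ↦ true, G ↦ false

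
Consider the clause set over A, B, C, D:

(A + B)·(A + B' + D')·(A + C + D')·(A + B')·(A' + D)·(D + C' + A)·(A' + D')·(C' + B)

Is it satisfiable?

No, unsatisfiable

Suppose A = 1.
The clause (D) is unit, so D = 1.
But (D') is also a unit clause — contradiction.
So A must be the other value — set A = 0.
The clause (B) is unit, so B = 1.
But (B') is also a unit clause — contradiction.
Either choice for A ends in contradiction.
No assignment satisfies every clause.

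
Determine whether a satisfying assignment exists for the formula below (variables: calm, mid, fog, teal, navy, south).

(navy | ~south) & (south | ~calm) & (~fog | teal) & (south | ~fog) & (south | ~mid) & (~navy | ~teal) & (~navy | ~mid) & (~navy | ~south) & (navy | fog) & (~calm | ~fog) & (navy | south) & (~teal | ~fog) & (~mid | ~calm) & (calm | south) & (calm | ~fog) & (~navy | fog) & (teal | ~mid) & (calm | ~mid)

Suppose navy = 1.
Unit clause (~teal) forces teal = 0.
Unit clause (~fog) forces fog = 0.
But (fog) is also a unit clause — contradiction.
So navy must be the other value — set navy = 0.
Unit clause (~south) forces south = 0.
But (south) is also a unit clause — contradiction.
Either choice for navy ends in contradiction.
No assignment satisfies every clause.

No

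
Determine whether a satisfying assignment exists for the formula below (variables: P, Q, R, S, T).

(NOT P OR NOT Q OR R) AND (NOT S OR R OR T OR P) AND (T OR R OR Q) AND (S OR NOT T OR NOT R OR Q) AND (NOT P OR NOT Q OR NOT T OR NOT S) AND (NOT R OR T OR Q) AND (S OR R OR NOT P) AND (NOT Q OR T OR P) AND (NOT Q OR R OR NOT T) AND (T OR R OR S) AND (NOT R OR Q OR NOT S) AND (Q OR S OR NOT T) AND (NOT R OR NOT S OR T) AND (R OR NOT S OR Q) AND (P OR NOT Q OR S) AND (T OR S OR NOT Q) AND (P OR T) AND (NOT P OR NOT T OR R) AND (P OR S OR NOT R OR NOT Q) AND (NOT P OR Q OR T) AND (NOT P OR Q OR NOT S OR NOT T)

Yes, satisfiable

Branch on P: set P = true.
Branch on Q: set Q = true.
(R) alone gives R = true.
Branch on T: set T = true.
(NOT S) alone gives S = false.
Every clause now holds.
A satisfying assignment: P=true; Q=true; R=true; S=false; T=true.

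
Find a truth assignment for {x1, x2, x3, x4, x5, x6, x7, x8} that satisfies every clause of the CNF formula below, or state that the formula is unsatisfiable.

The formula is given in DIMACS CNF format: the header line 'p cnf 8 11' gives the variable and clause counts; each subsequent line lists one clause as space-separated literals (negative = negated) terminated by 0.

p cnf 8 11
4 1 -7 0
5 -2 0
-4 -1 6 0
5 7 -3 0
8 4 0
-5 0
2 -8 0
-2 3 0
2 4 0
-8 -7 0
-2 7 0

Unit clause (¬x5) forces x5 = False.
Unit clause (¬x2) forces x2 = False.
Unit clause (¬x8) forces x8 = False.
Unit clause (x4) forces x4 = True.
Case x1 = False:
Case x7 = False:
Unit clause (¬x3) forces x3 = False.
All clauses hold; x6 can take either value.

x1: False,  x2: False,  x3: False,  x4: True,  x5: False,  x6: True,  x7: False,  x8: False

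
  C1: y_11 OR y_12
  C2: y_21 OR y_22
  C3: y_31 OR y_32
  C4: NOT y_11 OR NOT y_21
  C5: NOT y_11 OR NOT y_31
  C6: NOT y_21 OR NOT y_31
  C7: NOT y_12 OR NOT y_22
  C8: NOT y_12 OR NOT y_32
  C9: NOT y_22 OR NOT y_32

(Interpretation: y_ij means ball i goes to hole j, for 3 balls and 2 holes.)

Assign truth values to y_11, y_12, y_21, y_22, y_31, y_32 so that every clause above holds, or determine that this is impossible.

Suppose y_11 = true.
(NOT y_21) alone gives y_21 = false.
(y_22) alone gives y_22 = true.
(NOT y_31) alone gives y_31 = false.
(y_32) alone gives y_32 = true.
Now (NOT y_32) is unsatisfied and unit — conflict.
Backtrack on y_11: now try y_11 = false.
(y_12) alone gives y_12 = true.
(NOT y_22) alone gives y_22 = false.
(y_21) alone gives y_21 = true.
(NOT y_31) alone gives y_31 = false.
(y_32) alone gives y_32 = true.
Now (NOT y_32) is unsatisfied and unit — conflict.
Both values of y_11 lead to a conflict.

UNSATISFIABLE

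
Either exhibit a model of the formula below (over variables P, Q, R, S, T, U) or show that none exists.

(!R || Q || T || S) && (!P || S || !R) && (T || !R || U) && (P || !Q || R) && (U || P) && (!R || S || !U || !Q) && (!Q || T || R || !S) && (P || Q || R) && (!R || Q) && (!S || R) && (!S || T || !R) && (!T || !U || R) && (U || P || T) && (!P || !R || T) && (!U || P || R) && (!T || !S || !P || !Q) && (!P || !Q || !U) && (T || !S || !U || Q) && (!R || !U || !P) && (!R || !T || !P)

Branch on U: set U = true.
Branch on R: set R = false.
The clause (!S) is unit, so S = false.
The clause (!T) is unit, so T = false.
The clause (P) is unit, so P = true.
The clause (!Q) is unit, so Q = false.
All clauses are satisfied.

P ↦ true, Q ↦ false, R ↦ false, S ↦ false, T ↦ false, U ↦ true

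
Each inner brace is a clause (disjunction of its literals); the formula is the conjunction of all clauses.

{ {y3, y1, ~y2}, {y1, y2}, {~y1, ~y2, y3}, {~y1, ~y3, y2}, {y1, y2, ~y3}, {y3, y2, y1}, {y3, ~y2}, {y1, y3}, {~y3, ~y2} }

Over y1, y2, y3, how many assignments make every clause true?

1

There are 2^3 = 8 truth assignments over (y1, y2, y3).
Check each against the 9 clauses (columns in the order y1, y2, y3):
  F F F  ✗ fails (y1 | y2)
  F F T  ✗ fails (y1 | y2)
  F T F  ✗ fails (y3 | y1 | ~y2)
  F T T  ✗ fails (~y3 | ~y2)
  T F F  ✓ satisfies all
  T F T  ✗ fails (~y1 | ~y3 | y2)
  T T F  ✗ fails (~y1 | ~y2 | y3)
  T T T  ✗ fails (~y3 | ~y2)
1 of the 8 rows is a model.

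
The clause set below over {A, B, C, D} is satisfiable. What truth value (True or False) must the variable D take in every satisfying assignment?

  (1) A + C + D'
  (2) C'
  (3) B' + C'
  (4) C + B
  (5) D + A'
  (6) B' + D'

Suppose D = 1.
From the singleton clause (C'), C = 0.
From the singleton clause (A), A = 1.
From the singleton clause (B), B = 1.
But (B') is also a unit clause — contradiction.
So every satisfying assignment has D = False.

False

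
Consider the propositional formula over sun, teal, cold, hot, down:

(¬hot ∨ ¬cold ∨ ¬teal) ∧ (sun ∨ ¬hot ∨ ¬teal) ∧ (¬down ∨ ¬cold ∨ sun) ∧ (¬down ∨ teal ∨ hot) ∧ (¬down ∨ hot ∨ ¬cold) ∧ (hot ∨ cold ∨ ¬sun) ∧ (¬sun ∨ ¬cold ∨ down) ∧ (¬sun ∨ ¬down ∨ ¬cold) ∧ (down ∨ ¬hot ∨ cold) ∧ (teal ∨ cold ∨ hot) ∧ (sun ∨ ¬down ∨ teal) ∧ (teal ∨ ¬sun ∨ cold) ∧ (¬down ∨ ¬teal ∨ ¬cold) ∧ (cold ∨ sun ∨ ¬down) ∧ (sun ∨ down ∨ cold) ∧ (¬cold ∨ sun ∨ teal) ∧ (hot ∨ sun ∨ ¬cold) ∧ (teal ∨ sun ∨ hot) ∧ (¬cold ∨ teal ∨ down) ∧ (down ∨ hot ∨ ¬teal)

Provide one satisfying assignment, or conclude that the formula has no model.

sun=True, teal=True, cold=False, hot=True, down=True

Branch on hot: set hot = True.
Branch on cold: set cold = False.
From the singleton clause (down), down = True.
From the singleton clause (sun), sun = True.
From the singleton clause (teal), teal = True.
All clauses are satisfied.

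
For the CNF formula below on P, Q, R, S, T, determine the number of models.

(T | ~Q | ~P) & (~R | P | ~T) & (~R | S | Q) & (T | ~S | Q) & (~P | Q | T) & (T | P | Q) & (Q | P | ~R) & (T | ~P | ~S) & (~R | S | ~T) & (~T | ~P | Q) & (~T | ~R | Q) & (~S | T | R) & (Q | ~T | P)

There are 2^5 = 32 truth assignments over (P, Q, R, S, T).
Split on P. With P = 1, the clauses containing P are satisfied and ~P drops from the rest; 3 of the 2^4 = 16 assignments to the other variables satisfy what remains.
With P = 0, by the same count on the reduced clause set, 5 assignments work.
(One model: P=F, Q=T, R=F, S=F, T=F.)
Total: 3 + 5 = 8.

8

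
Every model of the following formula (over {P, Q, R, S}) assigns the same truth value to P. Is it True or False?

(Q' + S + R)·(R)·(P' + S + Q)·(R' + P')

False

Suppose P = 1.
From the singleton clause (R), R = 1.
But (R') is also a unit clause — contradiction.
So every satisfying assignment has P = False.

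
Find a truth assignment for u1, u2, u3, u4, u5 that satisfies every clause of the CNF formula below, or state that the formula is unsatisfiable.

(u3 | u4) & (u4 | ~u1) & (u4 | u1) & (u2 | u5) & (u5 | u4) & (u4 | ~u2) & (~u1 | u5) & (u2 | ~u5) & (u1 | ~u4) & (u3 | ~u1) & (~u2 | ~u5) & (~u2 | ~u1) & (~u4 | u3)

UNSATISFIABLE

Case u3 = 1:
Case u4 = 1:
From the singleton clause (u1), u1 = 1.
From the singleton clause (u5), u5 = 1.
From the singleton clause (u2), u2 = 1.
Now (~u2) is unsatisfied and unit — conflict.
So u4 must be the other value — set u4 = 0.
From the singleton clause (~u1), u1 = 0.
Now (u1) is unsatisfied and unit — conflict.
Either choice for u4 ends in contradiction.
So u3 must be the other value — set u3 = 0.
From the singleton clause (u4), u4 = 1.
Now (~u4) is unsatisfied and unit — conflict.
Either choice for u3 ends in contradiction.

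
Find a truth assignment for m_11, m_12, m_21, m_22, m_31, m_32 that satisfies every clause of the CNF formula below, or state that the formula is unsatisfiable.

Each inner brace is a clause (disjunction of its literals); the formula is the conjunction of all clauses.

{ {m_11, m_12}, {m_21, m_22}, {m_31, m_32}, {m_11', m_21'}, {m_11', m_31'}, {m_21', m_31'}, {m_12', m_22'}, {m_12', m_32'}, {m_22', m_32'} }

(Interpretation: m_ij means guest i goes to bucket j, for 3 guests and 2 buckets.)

UNSATISFIABLE

Case m_11 = 1:
From the singleton clause (m_21'), m_21 = 0.
From the singleton clause (m_22), m_22 = 1.
From the singleton clause (m_31'), m_31 = 0.
From the singleton clause (m_32), m_32 = 1.
Now (m_32') is unsatisfied and unit — conflict.
Backtrack on m_11: now try m_11 = 0.
From the singleton clause (m_12), m_12 = 1.
From the singleton clause (m_22'), m_22 = 0.
From the singleton clause (m_21), m_21 = 1.
From the singleton clause (m_31'), m_31 = 0.
From the singleton clause (m_32), m_32 = 1.
Now (m_32') is unsatisfied and unit — conflict.
Both values of m_11 lead to a conflict.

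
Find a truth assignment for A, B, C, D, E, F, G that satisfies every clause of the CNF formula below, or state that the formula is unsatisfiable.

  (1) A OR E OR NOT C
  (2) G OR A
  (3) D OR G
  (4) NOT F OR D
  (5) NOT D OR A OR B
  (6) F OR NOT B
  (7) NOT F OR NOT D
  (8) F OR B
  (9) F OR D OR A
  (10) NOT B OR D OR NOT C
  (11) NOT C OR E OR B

Case G = true:
Case F = false:
From the singleton clause (NOT B), B = false.
But (B) is also a unit clause — contradiction.
So F must be the other value — set F = true.
From the singleton clause (D), D = true.
But (NOT D) is also a unit clause — contradiction.
Both values of F lead to a conflict.
So G must be the other value — set G = false.
From the singleton clause (A), A = true.
From the singleton clause (D), D = true.
From the singleton clause (NOT F), F = false.
From the singleton clause (NOT B), B = false.
But (B) is also a unit clause — contradiction.
Both values of G lead to a conflict.

UNSATISFIABLE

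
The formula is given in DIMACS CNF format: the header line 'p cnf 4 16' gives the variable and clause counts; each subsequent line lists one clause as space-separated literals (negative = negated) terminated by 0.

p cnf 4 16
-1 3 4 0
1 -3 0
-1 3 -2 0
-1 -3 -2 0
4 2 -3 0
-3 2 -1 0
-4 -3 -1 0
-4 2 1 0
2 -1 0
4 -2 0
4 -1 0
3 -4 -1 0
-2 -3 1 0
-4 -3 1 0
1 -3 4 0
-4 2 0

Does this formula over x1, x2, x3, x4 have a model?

Satisfiable

Try x1 = False.
(¬x3) alone gives x3 = False.
Try x4 = True.
(x2) alone gives x2 = True.
This assignment satisfies each clause.
A satisfying assignment: x1=False; x2=True; x3=False; x4=True.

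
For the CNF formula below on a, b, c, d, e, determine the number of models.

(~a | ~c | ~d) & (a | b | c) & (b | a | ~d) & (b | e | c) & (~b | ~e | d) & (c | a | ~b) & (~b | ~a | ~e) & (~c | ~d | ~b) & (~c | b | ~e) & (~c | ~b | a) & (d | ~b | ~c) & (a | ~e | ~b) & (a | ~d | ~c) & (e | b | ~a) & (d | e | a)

4

There are 2^5 = 32 truth assignments over (a, b, c, d, e).
Split on e. With e = 1, the clauses containing e are satisfied and ~e drops from the rest; 2 of the 2^4 = 16 assignments to the other variables satisfy what remains.
With e = 0, by the same count on the reduced clause set, 2 assignments work.
(One model: a=T, b=F, c=F, d=F, e=T.)
Total: 2 + 2 = 4.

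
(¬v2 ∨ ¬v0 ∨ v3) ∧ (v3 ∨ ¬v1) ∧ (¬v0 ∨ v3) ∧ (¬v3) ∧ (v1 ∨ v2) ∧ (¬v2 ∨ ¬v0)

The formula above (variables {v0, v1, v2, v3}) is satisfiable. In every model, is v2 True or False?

True

Suppose v2 = False.
(¬v3) alone gives v3 = False.
(¬v1) alone gives v1 = False.
Now (v1) is unsatisfied and unit — conflict.
So every satisfying assignment has v2 = True.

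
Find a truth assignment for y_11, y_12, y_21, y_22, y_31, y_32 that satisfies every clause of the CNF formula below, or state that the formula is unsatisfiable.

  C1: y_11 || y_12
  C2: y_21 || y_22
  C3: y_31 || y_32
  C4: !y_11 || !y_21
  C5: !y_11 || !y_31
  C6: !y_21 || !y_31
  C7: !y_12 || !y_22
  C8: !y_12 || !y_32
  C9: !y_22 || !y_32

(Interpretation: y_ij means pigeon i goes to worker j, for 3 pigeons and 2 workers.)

UNSATISFIABLE

Suppose y_11 = true.
Unit clause (!y_21) forces y_21 = false.
Unit clause (y_22) forces y_22 = true.
Unit clause (!y_31) forces y_31 = false.
Unit clause (y_32) forces y_32 = true.
But (!y_32) is also a unit clause — contradiction.
Backtrack on y_11: now try y_11 = false.
Unit clause (y_12) forces y_12 = true.
Unit clause (!y_22) forces y_22 = false.
Unit clause (y_21) forces y_21 = true.
Unit clause (!y_31) forces y_31 = false.
Unit clause (y_32) forces y_32 = true.
But (!y_32) is also a unit clause — contradiction.
Neither y_11 = true nor y_11 = false works.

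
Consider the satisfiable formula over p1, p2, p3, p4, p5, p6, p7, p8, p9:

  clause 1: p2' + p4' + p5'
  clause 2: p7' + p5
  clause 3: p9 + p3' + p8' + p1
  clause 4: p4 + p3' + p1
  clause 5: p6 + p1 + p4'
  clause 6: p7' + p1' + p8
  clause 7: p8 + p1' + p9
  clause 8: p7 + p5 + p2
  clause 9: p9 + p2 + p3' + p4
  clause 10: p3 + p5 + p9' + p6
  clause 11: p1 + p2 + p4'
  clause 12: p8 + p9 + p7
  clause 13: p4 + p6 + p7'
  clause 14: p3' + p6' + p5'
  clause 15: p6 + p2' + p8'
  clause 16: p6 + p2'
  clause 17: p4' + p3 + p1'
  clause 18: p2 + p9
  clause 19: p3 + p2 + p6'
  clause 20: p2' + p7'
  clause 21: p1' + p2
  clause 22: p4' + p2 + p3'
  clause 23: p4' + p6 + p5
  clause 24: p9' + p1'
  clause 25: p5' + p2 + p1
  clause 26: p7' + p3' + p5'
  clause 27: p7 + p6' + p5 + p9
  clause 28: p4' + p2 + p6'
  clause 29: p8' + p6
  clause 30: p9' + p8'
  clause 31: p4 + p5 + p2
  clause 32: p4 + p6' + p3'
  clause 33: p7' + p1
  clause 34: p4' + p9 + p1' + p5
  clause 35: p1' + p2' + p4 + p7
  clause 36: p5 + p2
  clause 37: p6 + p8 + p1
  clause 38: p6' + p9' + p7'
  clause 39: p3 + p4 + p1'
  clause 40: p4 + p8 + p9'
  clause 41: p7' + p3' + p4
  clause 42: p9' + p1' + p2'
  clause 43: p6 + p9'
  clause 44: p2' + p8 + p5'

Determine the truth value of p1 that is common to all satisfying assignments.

Suppose p1 = 1.
Unit clause (p2) forces p2 = 1.
Unit clause (p6) forces p6 = 1.
Unit clause (p7') forces p7 = 0.
Unit clause (p9') forces p9 = 0.
Unit clause (p8) forces p8 = 1.
Unit clause (p5) forces p5 = 1.
Unit clause (p4') forces p4 = 0.
But (p4) is also a unit clause — contradiction.
So every satisfying assignment has p1 = False.

False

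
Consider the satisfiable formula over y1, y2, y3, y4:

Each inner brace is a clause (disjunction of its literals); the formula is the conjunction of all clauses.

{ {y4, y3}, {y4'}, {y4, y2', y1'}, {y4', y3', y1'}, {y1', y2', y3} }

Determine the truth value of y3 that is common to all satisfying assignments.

True

Suppose y3 = 0.
From the singleton clause (y4), y4 = 1.
Now (y4') is unsatisfied and unit — conflict.
So every satisfying assignment has y3 = True.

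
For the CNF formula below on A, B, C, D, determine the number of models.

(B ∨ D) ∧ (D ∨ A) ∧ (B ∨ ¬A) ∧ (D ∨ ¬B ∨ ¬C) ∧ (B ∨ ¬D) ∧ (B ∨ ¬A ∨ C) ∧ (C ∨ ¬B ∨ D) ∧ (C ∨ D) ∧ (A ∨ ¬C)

There are 2^4 = 16 truth assignments over (A, B, C, D).
Check each against the 9 clauses (columns in the order A, B, C, D):
  F F F F  ✗ fails (B ∨ D)
  F F F T  ✗ fails (B ∨ ¬D)
  F F T F  ✗ fails (B ∨ D)
  F F T T  ✗ fails (B ∨ ¬D)
  F T F F  ✗ fails (D ∨ A)
  F T F T  ✓ satisfies all
  F T T F  ✗ fails (D ∨ A)
  F T T T  ✗ fails (A ∨ ¬C)
  T F F F  ✗ fails (B ∨ D)
  T F F T  ✗ fails (B ∨ ¬A)
  T F T F  ✗ fails (B ∨ D)
  T F T T  ✗ fails (B ∨ ¬A)
  T T F F  ✗ fails (C ∨ ¬B ∨ D)
  T T F T  ✓ satisfies all
  T T T F  ✗ fails (D ∨ ¬B ∨ ¬C)
  T T T T  ✓ satisfies all
3 of the 16 rows are models.

3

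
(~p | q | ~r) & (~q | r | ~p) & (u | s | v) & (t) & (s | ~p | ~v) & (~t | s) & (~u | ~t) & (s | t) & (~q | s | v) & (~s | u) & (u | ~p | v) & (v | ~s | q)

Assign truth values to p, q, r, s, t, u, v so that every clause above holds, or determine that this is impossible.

UNSATISFIABLE

Unit clause (t) forces t = 1.
Unit clause (s) forces s = 1.
Unit clause (~u) forces u = 0.
Now (u) is unsatisfied and unit — conflict.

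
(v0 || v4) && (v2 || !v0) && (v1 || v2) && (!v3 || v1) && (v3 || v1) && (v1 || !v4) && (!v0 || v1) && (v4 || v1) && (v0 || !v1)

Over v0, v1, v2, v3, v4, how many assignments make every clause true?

4

There are 2^5 = 32 truth assignments over (v0, v1, v2, v3, v4).
Split on v3. With v3 = true, the clauses containing v3 are satisfied and !v3 drops from the rest; 2 of the 2^4 = 16 assignments to the other variables satisfy what remains.
With v3 = false, by the same count on the reduced clause set, 2 assignments work.
(One model: v0=T, v1=T, v2=T, v3=F, v4=F.)
Total: 2 + 2 = 4.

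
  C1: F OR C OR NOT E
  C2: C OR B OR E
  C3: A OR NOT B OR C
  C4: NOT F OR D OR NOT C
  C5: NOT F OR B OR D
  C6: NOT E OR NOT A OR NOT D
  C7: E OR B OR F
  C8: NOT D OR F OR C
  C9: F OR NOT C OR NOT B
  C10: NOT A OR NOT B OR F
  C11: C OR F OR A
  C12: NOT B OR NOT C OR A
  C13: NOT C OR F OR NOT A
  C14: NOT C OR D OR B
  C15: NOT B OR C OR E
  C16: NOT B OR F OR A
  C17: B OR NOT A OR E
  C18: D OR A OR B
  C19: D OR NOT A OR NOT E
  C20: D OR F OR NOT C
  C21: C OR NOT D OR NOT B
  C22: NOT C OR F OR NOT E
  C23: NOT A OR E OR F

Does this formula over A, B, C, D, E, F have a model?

Yes

Branch on F: set F = true.
Branch on D: set D = true.
Branch on E: set E = true.
The clause (NOT A) is unit, so A = false.
Branch on B: set B = false.
Every clause is now satisfied; C is unconstrained.
A satisfying assignment: A=false,  B=false,  C=false,  D=true,  E=true,  F=true.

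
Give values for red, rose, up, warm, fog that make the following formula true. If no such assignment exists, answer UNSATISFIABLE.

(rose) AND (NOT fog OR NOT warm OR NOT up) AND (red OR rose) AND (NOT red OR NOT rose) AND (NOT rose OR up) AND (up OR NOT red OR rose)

Unit clause (rose) forces rose = true.
Unit clause (NOT red) forces red = false.
Unit clause (up) forces up = true.
Branch on fog: set fog = true.
Unit clause (NOT warm) forces warm = false.
This assignment satisfies each clause.

red ↦ false,  rose ↦ true,  up ↦ true,  warm ↦ false,  fog ↦ true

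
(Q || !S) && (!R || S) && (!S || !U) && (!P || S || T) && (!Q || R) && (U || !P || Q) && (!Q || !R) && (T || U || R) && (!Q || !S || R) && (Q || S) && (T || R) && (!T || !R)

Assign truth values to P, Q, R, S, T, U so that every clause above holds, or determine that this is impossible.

Case Q = true:
Unit clause (R) forces R = true.
That conflicts with the unit clause (!R).
Undo Q and try Q = false.
Unit clause (!S) forces S = false.
That conflicts with the unit clause (S).
Neither Q = true nor Q = false works.

UNSATISFIABLE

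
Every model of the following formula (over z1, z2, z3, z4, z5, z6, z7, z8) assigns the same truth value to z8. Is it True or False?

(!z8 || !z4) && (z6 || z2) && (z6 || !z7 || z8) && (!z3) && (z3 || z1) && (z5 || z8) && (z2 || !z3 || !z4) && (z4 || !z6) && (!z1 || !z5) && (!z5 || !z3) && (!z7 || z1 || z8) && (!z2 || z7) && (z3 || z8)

True

Suppose z8 = false.
Unit clause (!z3) forces z3 = false.
That conflicts with the unit clause (z3).
So every satisfying assignment has z8 = True.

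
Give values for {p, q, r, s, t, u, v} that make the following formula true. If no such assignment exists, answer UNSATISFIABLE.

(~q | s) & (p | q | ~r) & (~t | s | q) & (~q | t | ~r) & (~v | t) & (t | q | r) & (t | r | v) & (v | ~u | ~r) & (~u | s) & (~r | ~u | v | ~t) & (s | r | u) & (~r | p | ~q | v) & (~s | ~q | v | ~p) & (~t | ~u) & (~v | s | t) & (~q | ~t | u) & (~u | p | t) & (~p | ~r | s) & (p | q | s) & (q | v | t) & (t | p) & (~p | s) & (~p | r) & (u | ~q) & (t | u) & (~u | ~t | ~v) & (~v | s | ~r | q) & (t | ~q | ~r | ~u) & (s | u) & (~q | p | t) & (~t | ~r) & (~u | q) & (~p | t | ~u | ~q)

Branch on q: set q = 0.
The clause (~u) is unit, so u = 0.
The clause (t) is unit, so t = 1.
The clause (s) is unit, so s = 1.
The clause (~r) is unit, so r = 0.
The clause (~p) is unit, so p = 0.
No clause remains; v is free.

p=0; q=0; r=0; s=1; t=1; u=0; v=0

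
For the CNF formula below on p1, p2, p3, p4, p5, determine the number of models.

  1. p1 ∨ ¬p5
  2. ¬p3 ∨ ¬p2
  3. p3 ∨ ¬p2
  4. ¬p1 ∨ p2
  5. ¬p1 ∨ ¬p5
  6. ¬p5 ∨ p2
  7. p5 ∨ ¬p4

There are 2^5 = 32 truth assignments over (p1, p2, p3, p4, p5).
Split on p4. With p4 = True, the clauses containing p4 are satisfied and ¬p4 drops from the rest; 0 of the 2^4 = 16 assignments to the other variables satisfy what remains.
With p4 = False, by the same count on the reduced clause set, 2 assignments work.
(One model: p1=F, p2=F, p3=F, p4=F, p5=F.)
Total: 0 + 2 = 2.

2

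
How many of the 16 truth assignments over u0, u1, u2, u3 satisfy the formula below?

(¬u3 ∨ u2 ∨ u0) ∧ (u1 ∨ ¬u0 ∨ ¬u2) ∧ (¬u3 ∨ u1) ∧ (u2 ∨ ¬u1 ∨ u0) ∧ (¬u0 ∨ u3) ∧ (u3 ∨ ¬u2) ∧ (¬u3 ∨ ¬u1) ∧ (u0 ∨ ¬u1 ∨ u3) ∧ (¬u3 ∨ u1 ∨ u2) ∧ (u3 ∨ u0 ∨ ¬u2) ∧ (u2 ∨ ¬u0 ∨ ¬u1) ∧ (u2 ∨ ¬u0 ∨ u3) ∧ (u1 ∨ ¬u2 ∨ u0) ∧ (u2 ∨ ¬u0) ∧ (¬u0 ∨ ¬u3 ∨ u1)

1

There are 2^4 = 16 truth assignments over (u0, u1, u2, u3).
Check each against the 15 clauses (columns in the order u0, u1, u2, u3):
  F F F F  ✓ satisfies all
  F F F T  ✗ fails (¬u3 ∨ u2 ∨ u0)
  F F T F  ✗ fails (u3 ∨ ¬u2)
  F F T T  ✗ fails (¬u3 ∨ u1)
  F T F F  ✗ fails (u2 ∨ ¬u1 ∨ u0)
  F T F T  ✗ fails (¬u3 ∨ u2 ∨ u0)
  F T T F  ✗ fails (u3 ∨ ¬u2)
  F T T T  ✗ fails (¬u3 ∨ ¬u1)
  T F F F  ✗ fails (¬u0 ∨ u3)
  T F F T  ✗ fails (¬u3 ∨ u1)
  T F T F  ✗ fails (u1 ∨ ¬u0 ∨ ¬u2)
  T F T T  ✗ fails (u1 ∨ ¬u0 ∨ ¬u2)
  T T F F  ✗ fails (¬u0 ∨ u3)
  T T F T  ✗ fails (¬u3 ∨ ¬u1)
  T T T F  ✗ fails (¬u0 ∨ u3)
  T T T T  ✗ fails (¬u3 ∨ ¬u1)
1 of the 16 rows is a model.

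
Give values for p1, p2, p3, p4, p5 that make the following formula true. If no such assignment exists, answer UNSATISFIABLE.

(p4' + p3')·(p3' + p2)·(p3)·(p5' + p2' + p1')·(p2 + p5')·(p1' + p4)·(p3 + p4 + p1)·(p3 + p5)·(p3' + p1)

UNSATISFIABLE

Unit clause (p3) forces p3 = 1.
Unit clause (p4') forces p4 = 0.
Unit clause (p2) forces p2 = 1.
Unit clause (p1') forces p1 = 0.
Now (p1) is unsatisfied and unit — conflict.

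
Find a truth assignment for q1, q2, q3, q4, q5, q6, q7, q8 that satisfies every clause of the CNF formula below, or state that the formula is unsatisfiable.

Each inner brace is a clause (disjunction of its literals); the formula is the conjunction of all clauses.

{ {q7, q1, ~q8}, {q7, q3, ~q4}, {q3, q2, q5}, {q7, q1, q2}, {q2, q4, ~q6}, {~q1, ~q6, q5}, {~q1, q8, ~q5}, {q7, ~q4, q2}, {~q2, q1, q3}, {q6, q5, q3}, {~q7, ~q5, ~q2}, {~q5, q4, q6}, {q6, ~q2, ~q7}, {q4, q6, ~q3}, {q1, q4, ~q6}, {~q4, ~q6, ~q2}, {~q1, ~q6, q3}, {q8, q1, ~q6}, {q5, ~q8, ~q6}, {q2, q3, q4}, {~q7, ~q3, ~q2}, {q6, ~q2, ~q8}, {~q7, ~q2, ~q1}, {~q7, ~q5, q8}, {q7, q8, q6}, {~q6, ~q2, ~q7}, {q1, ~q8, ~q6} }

Branch on q7: set q7 = 1.
Branch on q5: set q5 = 1.
From the singleton clause (~q2), q2 = 0.
From the singleton clause (q8), q8 = 1.
Branch on q4: set q4 = 1.
Branch on q1: set q1 = 1.
Branch on q6: set q6 = 0.
Every clause is now satisfied; q3 is unconstrained.

q1=1,  q2=0,  q3=1,  q4=1,  q5=1,  q6=0,  q7=1,  q8=1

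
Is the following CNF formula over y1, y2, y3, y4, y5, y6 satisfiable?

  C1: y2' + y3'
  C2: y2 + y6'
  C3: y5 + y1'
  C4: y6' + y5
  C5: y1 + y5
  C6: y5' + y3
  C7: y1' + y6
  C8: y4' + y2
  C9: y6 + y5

Yes

Suppose y2 = 0.
(y6') alone gives y6 = 0.
(y1') alone gives y1 = 0.
(y5) alone gives y5 = 1.
(y3) alone gives y3 = 1.
(y4') alone gives y4 = 0.
Every clause now holds.
A satisfying assignment: y1=0; y2=0; y3=1; y4=0; y5=1; y6=0.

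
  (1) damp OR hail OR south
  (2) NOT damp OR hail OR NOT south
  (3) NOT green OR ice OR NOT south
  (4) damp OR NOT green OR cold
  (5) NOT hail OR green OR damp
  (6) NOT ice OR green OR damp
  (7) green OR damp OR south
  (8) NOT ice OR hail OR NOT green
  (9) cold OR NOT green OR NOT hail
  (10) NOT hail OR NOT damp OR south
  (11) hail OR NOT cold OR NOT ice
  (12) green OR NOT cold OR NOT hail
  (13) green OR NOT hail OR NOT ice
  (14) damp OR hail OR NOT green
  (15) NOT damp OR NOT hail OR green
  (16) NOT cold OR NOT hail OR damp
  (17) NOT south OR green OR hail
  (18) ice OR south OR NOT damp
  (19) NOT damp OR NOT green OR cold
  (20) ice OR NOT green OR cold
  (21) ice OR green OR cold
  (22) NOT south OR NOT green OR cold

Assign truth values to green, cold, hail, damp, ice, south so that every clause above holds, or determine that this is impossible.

Case damp = true:
Case hail = true:
(south) alone gives south = true.
(green) alone gives green = true.
(ice) alone gives ice = true.
(cold) alone gives cold = true.
Every clause now holds.

green=true,  cold=true,  hail=true,  damp=true,  ice=true,  south=true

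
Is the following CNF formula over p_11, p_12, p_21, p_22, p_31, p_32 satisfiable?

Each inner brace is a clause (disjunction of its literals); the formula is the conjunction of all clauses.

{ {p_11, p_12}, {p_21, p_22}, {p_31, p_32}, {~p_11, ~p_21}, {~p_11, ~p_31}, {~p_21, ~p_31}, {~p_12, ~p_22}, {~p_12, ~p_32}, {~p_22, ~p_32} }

Try p_11 = 1.
Unit clause (~p_21) forces p_21 = 0.
Unit clause (p_22) forces p_22 = 1.
Unit clause (~p_31) forces p_31 = 0.
Unit clause (p_32) forces p_32 = 1.
Now (~p_32) is unsatisfied and unit — conflict.
Undo p_11 and try p_11 = 0.
Unit clause (p_12) forces p_12 = 1.
Unit clause (~p_22) forces p_22 = 0.
Unit clause (p_21) forces p_21 = 1.
Unit clause (~p_31) forces p_31 = 0.
Unit clause (p_32) forces p_32 = 1.
Now (~p_32) is unsatisfied and unit — conflict.
Either choice for p_11 ends in contradiction.
No assignment satisfies every clause.

Unsatisfiable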